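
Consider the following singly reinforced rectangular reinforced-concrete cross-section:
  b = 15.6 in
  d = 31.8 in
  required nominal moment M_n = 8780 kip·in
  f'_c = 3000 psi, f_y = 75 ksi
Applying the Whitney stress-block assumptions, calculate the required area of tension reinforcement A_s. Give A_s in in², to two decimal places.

A_s ≈ 4.21 in²

From M_n = 0.85 f'_c a b (d − a/2):
a = d − √(d² − 2M_n/(0.85 f'_c b)) = 31.8 − √(31.8² − 2 × 8780/(0.85 × 3 × 15.6)) = 7.929 in.
A_s = 0.85 f'_c a b / f_y = 0.85 × 3 × 7.929 × 15.6 / 75 = 4.206 in².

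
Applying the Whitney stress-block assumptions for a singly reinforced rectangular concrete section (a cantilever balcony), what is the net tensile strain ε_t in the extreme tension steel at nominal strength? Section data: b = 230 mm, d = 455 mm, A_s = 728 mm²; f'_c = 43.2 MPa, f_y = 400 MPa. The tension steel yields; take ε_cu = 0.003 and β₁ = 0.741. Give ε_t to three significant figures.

ε_t ≈ 0.0263

a = A_s f_y/(0.85 f'_c b) = 34.48 mm.
β₁ = 0.741, so c = a/β₁ = 34.48/0.741 = 46.53 mm.
From the linear strain diagram with ε_cu = 0.003: ε_t = 0.003 (d − c)/c = 0.003 × (455 − 46.53)/46.53 = 0.0263.
Since ε_t ≥ 0.005, the section is tension-controlled.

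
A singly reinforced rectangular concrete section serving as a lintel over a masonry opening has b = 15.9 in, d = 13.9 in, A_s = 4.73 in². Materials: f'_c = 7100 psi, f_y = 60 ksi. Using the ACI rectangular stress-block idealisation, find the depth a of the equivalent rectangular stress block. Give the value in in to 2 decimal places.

T = A_s f_y = 4.73 × 60 = 283.8 kips.
a = T/(0.85 f'_c b) = 283.8/(0.85 × 7.1 × 15.9) = 2.96 in.

a ≈ 2.96 in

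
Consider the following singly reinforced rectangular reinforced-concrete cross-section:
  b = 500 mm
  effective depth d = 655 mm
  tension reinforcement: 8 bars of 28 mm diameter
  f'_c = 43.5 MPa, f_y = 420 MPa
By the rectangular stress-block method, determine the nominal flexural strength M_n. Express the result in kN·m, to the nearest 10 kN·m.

A_s = 8 × 616 = 4928 mm².
T = A_s f_y = 4928 × 420 = 2069760 N = 2069.76 kN.
From C = T: a = T/(0.85 f'_c b) = 2069760/(0.85 × 43.5 × 500) = 111.95 mm.
M_n = T(d − a/2) = 2069.76 kN × (655 − 55.975) mm = 1239.84 kN·m.

M_n ≈ 1240 kN·m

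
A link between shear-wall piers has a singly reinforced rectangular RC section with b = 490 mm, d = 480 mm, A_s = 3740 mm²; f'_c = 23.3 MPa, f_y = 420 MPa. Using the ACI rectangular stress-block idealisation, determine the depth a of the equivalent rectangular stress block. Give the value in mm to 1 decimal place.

a ≈ 161.9 mm

T = A_s f_y = 3740 × 420 = 1570800 N = 1570.8 kN.
Setting C = 0.85 f'_c a b equal to T: a = 1570800/(0.85 × 23.3 × 490) = 161.9 mm.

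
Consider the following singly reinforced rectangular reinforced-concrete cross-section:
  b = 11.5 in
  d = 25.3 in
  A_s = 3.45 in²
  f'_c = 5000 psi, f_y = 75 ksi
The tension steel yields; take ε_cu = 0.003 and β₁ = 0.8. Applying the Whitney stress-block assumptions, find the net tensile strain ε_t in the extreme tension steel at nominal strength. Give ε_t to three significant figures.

ε_t ≈ 0.00847

a = A_s f_y/(0.85 f'_c b) = 5.294 in.
β₁ = 0.8, so c = a/β₁ = 5.294/0.8 = 6.618 in.
From the linear strain diagram with ε_cu = 0.003: ε_t = 0.003 (d − c)/c = 0.003 × (25.3 − 6.618)/6.618 = 0.00847.
Since ε_t ≥ 0.005, the section is tension-controlled.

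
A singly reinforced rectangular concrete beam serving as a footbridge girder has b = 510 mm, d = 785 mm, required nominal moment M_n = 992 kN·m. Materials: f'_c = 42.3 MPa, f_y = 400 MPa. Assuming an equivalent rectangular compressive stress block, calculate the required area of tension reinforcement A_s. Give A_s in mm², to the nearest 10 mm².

With M_n = 0.85 f'_c a b (d − a/2), solve the quadratic for a:
a = d − √(d² − 2M_n/(0.85 f'_c b)) = 785 − √(785² − 2 × 992×10⁶/(0.85 × 42.3 × 510)) = 72.24 mm.
A_s = 0.85 f'_c a b / f_y = 0.85 × 42.3 × 72.24 × 510 / 400 = 3311.7 mm².

A_s ≈ 3310 mm²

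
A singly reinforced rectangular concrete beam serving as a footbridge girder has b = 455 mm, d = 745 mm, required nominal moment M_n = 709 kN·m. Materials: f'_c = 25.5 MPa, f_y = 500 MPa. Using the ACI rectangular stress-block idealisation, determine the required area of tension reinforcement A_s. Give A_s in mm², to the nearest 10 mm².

With M_n = 0.85 f'_c a b (d − a/2), solve the quadratic for a:
a = d − √(d² − 2M_n/(0.85 f'_c b)) = 745 − √(745² − 2 × 709×10⁶/(0.85 × 25.5 × 455)) = 103.72 mm.
A_s = 0.85 f'_c a b / f_y = 0.85 × 25.5 × 103.72 × 455 / 500 = 2045.8 mm².

A_s ≈ 2050 mm²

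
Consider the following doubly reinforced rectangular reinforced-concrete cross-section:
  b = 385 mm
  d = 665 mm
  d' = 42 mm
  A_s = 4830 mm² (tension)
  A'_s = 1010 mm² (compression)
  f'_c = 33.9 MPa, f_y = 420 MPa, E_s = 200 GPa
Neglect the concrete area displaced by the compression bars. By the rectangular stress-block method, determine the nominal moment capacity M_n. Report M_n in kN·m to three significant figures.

M_n ≈ 1220 kN·m

Assume both tension and compression steel yield.
Net tension couple steel: A_s − A'_s = 3820 mm².
a = (A_s − A'_s) f_y / (0.85 f'_c b) = 1604400/(0.85 × 33.9 × 385) = 144.62 mm.
c = a/β₁ = 144.62/0.808 = 178.99 mm; ε'_s = 0.003(c − d')/c = 0.0023 ≥ f_y/E_s = 0.0021, so compression steel does yield.
M_n = (A_s − A'_s) f_y (d − a/2) + A'_s f_y (d − d') = [1604400 × (665 − 72.31) + 424200 × (665 − 42)] × 10⁻⁶ = 950.91 + 264.28 = 1215.19 kN·m.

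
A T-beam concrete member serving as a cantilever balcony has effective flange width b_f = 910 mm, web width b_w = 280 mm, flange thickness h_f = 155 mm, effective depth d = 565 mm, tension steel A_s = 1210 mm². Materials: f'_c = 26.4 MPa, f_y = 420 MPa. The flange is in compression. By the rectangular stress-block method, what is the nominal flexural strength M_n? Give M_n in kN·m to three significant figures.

Tension: T = A_s f_y = 1210 × 420 = 508200 N.
Try a within the flange: a = T/(0.85 f'_c b_f) = 508200/(0.85 × 26.4 × 910) = 24.89 mm.
Since a = 24.89 ≤ h_f = 155 mm, the stress block lies entirely in the flange; analyse as a rectangular beam of width b_f.
M_n = T(d − a/2) = 508200 × (565 − 12.445) = 280.81 × 10⁶ N·mm.
M_n = 280.81 kN·m.

M_n ≈ 281 kN·m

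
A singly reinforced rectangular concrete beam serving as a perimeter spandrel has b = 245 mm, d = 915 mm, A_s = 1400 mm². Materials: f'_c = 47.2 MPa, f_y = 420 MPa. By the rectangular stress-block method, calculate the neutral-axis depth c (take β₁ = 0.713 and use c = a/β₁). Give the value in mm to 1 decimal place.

c ≈ 83.9 mm

T = A_s f_y = 1400 × 420 = 588000 N = 588 kN.
Setting C = 0.85 f'_c a b equal to T: a = 588000/(0.85 × 47.2 × 245) = 59.821 mm.
With β₁ = 0.713, c = a/β₁ = 59.821/0.713 = 83.9 mm.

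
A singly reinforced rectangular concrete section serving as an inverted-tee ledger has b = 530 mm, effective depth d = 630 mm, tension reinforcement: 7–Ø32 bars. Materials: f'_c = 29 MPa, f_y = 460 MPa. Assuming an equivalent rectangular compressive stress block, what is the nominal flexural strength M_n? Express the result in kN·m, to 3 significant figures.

M_n ≈ 1370 kN·m

A_s = 7 × 804 = 5628 mm².
T = A_s f_y = 5628 × 460 = 2588880 N = 2588.88 kN.
From C = T: a = T/(0.85 f'_c b) = 2588880/(0.85 × 29 × 530) = 198.16 mm.
M_n = T(d − a/2) = 2588.88 kN × (630 − 99.08) mm = 1374.49 kN·m.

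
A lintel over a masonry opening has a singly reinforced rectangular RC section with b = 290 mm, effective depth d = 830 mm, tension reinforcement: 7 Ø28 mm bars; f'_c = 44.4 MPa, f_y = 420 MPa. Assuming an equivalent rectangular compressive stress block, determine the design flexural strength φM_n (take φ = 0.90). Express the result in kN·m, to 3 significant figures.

φM_n ≈ 1220 kN·m

A_s = 7 × 616 = 4312 mm².
T = A_s f_y = 4312 × 420 = 1811040 N = 1811.04 kN.
From C = T: a = T/(0.85 f'_c b) = 1811040/(0.85 × 44.4 × 290) = 165.47 mm.
M_n = T(d − a/2) = 1811.04 kN × (830 − 82.735) mm = 1353.33 kN·m.
φM_n = 0.90 × 1353.33 = 1218.00 kN·m.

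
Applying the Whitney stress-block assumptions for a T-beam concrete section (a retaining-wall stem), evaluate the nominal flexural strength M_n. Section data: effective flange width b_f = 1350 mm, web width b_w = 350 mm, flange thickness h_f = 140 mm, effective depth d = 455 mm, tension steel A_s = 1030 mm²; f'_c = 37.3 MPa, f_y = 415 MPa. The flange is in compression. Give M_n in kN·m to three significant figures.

Tension: T = A_s f_y = 1030 × 415 = 427450 N.
Try a within the flange: a = T/(0.85 f'_c b_f) = 427450/(0.85 × 37.3 × 1350) = 9.99 mm.
Since a = 9.99 ≤ h_f = 140 mm, the stress block lies entirely in the flange; analyse as a rectangular beam of width b_f.
M_n = T(d − a/2) = 427450 × (455 − 4.995) = 192.35 × 10⁶ N·mm.
M_n = 192.35 kN·m.

M_n ≈ 192 kN·m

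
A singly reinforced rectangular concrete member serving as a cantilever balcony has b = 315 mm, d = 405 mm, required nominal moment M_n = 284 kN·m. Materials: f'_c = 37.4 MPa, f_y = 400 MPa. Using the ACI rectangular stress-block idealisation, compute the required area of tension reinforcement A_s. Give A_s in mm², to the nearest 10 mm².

A_s ≈ 1940 mm²

With M_n = 0.85 f'_c a b (d − a/2), solve the quadratic for a:
a = d − √(d² − 2M_n/(0.85 f'_c b)) = 405 − √(405² − 2 × 284×10⁶/(0.85 × 37.4 × 315)) = 77.43 mm.
A_s = 0.85 f'_c a b / f_y = 0.85 × 37.4 × 77.43 × 315 / 400 = 1938.4 mm².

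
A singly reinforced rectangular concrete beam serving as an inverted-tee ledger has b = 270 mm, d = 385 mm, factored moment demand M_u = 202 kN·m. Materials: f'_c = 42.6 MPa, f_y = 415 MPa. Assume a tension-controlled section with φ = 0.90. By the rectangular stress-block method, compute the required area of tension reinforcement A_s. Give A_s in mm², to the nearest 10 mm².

M_n = M_u/φ = 202/0.90 = 224.444 kN·m.
With M_n = 0.85 f'_c a b (d − a/2), solve the quadratic for a:
a = d − √(d² − 2M_n/(0.85 f'_c b)) = 385 − √(385² − 2 × 224.444×10⁶/(0.85 × 42.6 × 270)) = 65.14 mm.
A_s = 0.85 f'_c a b / f_y = 0.85 × 42.6 × 65.14 × 270 / 415 = 1534.6 mm².

A_s ≈ 1530 mm²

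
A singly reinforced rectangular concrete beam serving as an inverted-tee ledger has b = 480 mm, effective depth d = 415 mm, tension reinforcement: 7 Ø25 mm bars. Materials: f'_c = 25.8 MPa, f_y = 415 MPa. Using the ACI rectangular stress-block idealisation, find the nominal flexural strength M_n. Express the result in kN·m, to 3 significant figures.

A_s = 7 × 491 = 3437 mm².
T = A_s f_y = 3437 × 415 = 1426355 N = 1426.355 kN.
From C = T: a = T/(0.85 f'_c b) = 1426355/(0.85 × 25.8 × 480) = 135.50 mm.
M_n = T(d − a/2) = 1426.355 kN × (415 − 67.75) mm = 495.30 kN·m.

M_n ≈ 495 kN·m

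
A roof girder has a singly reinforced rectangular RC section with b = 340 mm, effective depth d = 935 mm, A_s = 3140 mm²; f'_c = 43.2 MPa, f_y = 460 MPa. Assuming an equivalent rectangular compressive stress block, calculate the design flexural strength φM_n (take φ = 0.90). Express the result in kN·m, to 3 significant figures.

φM_n ≈ 1140 kN·m

T = A_s f_y = 3140 × 460 = 1444400 N = 1444.4 kN.
From C = T: a = T/(0.85 f'_c b) = 1444400/(0.85 × 43.2 × 340) = 115.69 mm.
M_n = T(d − a/2) = 1444.4 kN × (935 − 57.845) mm = 1266.96 kN·m.
φM_n = 0.90 × 1266.96 = 1140.26 kN·m.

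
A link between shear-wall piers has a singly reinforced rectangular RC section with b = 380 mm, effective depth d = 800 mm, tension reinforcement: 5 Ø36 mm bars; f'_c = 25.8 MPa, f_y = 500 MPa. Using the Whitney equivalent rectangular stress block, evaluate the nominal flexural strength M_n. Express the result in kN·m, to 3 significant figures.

A_s = 5 × 1018 = 5090 mm².
T = A_s f_y = 5090 × 500 = 2545000 N = 2545 kN.
From C = T: a = T/(0.85 f'_c b) = 2545000/(0.85 × 25.8 × 380) = 305.40 mm.
M_n = T(d − a/2) = 2545 kN × (800 − 152.7) mm = 1647.38 kN·m.

M_n ≈ 1650 kN·m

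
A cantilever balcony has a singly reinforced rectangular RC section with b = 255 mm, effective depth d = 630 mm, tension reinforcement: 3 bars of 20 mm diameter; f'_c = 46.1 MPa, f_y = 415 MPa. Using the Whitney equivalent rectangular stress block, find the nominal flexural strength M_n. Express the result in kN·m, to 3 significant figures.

A_s = 3 × 314 = 942 mm².
T = A_s f_y = 942 × 415 = 390930 N = 390.93 kN.
From C = T: a = T/(0.85 f'_c b) = 390930/(0.85 × 46.1 × 255) = 39.12 mm.
M_n = T(d − a/2) = 390.93 kN × (630 − 19.56) mm = 238.64 kN·m.

M_n ≈ 239 kN·m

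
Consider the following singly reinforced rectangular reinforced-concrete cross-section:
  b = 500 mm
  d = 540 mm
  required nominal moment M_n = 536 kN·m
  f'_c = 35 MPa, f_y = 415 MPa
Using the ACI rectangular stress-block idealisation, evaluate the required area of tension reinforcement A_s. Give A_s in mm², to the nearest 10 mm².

A_s ≈ 2560 mm²

With M_n = 0.85 f'_c a b (d − a/2), solve the quadratic for a:
a = d − √(d² − 2M_n/(0.85 f'_c b)) = 540 − √(540² − 2 × 536×10⁶/(0.85 × 35 × 500)) = 71.46 mm.
A_s = 0.85 f'_c a b / f_y = 0.85 × 35 × 71.46 × 500 / 415 = 2561.4 mm².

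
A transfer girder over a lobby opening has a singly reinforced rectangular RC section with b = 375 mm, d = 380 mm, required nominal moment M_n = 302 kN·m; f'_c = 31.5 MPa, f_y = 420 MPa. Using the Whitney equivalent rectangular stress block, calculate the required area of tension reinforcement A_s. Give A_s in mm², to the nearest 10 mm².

A_s ≈ 2150 mm²

With M_n = 0.85 f'_c a b (d − a/2), solve the quadratic for a:
a = d − √(d² − 2M_n/(0.85 f'_c b)) = 380 − √(380² − 2 × 302×10⁶/(0.85 × 31.5 × 375)) = 89.75 mm.
A_s = 0.85 f'_c a b / f_y = 0.85 × 31.5 × 89.75 × 375 / 420 = 2145.6 mm².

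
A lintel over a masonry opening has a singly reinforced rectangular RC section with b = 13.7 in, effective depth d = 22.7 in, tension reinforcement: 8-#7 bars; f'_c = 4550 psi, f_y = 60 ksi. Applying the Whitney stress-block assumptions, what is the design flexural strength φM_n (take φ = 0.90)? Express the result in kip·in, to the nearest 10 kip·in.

φM_n ≈ 5180 kip·in

A_s = 8 × 0.6 = 4.8 in².
T = A_s f_y = 4.8 × 60 = 288 kips.
a = T/(0.85 f'_c b) = 288/(0.85 × 4.55 × 13.7) = 5.436 in.
M_n = T(d − a/2) = 288 × (22.7 − 2.718) = 5754.8 kip·in.
φM_n = 0.90 × 5754.8 = 5179.3 kip·in.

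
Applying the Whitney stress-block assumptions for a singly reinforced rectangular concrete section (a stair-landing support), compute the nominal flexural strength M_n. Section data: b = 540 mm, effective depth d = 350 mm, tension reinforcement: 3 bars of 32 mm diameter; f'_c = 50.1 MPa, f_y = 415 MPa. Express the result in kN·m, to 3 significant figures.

A_s = 3 × 804 = 2412 mm².
T = A_s f_y = 2412 × 415 = 1000980 N = 1000.98 kN.
From C = T: a = T/(0.85 f'_c b) = 1000980/(0.85 × 50.1 × 540) = 43.53 mm.
M_n = T(d − a/2) = 1000.98 kN × (350 − 21.765) mm = 328.56 kN·m.

M_n ≈ 329 kN·m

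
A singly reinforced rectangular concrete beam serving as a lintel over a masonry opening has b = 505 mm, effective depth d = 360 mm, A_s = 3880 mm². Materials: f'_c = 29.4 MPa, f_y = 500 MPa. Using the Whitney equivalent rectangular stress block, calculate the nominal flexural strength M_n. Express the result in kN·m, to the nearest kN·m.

M_n ≈ 549 kN·m

T = A_s f_y = 3880 × 500 = 1940000 N = 1940 kN.
From C = T: a = T/(0.85 f'_c b) = 1940000/(0.85 × 29.4 × 505) = 153.72 mm.
M_n = T(d − a/2) = 1940 kN × (360 − 76.86) mm = 549.29 kN·m.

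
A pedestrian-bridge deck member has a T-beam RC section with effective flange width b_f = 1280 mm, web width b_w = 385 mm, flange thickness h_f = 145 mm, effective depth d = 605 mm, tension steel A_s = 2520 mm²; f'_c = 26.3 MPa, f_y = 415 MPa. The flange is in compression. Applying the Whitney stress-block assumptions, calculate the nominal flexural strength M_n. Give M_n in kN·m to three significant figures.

M_n ≈ 614 kN·m

Tension: T = A_s f_y = 2520 × 415 = 1045800 N.
Try a within the flange: a = T/(0.85 f'_c b_f) = 1045800/(0.85 × 26.3 × 1280) = 36.55 mm.
Since a = 36.55 ≤ h_f = 145 mm, the stress block lies entirely in the flange; analyse as a rectangular beam of width b_f.
M_n = T(d − a/2) = 1045800 × (605 − 18.275) = 613.60 × 10⁶ N·mm.
M_n = 613.60 kN·m.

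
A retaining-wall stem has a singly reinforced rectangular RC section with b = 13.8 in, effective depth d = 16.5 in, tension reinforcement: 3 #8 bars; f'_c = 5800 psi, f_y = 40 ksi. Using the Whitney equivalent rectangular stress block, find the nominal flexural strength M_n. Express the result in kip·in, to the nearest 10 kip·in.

M_n ≈ 1500 kip·in

A_s = 3 × 0.79 = 2.37 in².
T = A_s f_y = 2.37 × 40 = 94.8 kips.
a = T/(0.85 f'_c b) = 94.8/(0.85 × 5.8 × 13.8) = 1.393 in.
M_n = T(d − a/2) = 94.8 × (16.5 − 0.6965) = 1498.2 kip·in.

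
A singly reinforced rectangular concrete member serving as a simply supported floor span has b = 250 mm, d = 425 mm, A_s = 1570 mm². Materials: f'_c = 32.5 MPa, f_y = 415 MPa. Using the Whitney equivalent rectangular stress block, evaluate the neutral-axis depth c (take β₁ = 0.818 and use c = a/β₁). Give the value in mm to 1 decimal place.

T = A_s f_y = 1570 × 415 = 651550 N = 651.55 kN.
Setting C = 0.85 f'_c a b equal to T: a = 651550/(0.85 × 32.5 × 250) = 94.342 mm.
With β₁ = 0.818, c = a/β₁ = 94.342/0.818 = 115.3 mm.

c ≈ 115.3 mm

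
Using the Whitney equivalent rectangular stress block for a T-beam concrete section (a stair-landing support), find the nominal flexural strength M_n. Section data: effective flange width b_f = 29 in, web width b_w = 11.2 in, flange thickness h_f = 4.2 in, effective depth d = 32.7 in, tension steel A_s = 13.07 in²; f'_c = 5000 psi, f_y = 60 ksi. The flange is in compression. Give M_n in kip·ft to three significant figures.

M_n ≈ 1890 kip·ft

Tension: T = A_s f_y = 13.07 × 60 = 784.2 kips.
Try a within the flange: a = T/(0.85 f'_c b_f) = 784.2/(0.85 × 5 × 29) = 6.363 in.
a = 6.363 > h_f = 4.2 in: the block extends into the web. Split into flange-overhang and web parts.
C_f = 0.85 f'_c (b_f − b_w) h_f = 0.85 × 5 × (29 − 11.2) × 4.2 = 317.7 kips.
Remaining web compression depth: a_w = (T − C_f)/(0.85 f'_c b_w) = (784.2 − 317.7)/(0.85 × 5 × 11.2) = 9.800 in.
M_n = C_f(d − h_f/2) + (T − C_f)(d − a_w/2) = 317.7 × (32.7 − 2.1) + 466.5 × (32.7 − 4.9) = 9721.6 + 12968.7 = 22690.3 kip·in.
M_n = 22690.3/12 = 1890.86 kip·ft.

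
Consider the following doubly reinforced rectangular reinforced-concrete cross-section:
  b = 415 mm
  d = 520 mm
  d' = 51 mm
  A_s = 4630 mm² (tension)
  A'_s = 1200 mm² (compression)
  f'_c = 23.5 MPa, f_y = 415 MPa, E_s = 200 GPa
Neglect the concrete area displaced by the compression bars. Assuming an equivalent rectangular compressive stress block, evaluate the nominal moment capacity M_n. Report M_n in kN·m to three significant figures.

M_n ≈ 852 kN·m

Assume both tension and compression steel yield.
Net tension couple steel: A_s − A'_s = 3430 mm².
a = (A_s − A'_s) f_y / (0.85 f'_c b) = 1423450/(0.85 × 23.5 × 415) = 171.71 mm.
c = a/β₁ = 171.71/0.85 = 202.01 mm; ε'_s = 0.003(c − d')/c = 0.0022 ≥ f_y/E_s = 0.0021, so compression steel does yield.
M_n = (A_s − A'_s) f_y (d − a/2) + A'_s f_y (d − d') = [1423450 × (520 − 85.855) + 498000 × (520 − 51)] × 10⁻⁶ = 617.98 + 233.56 = 851.54 kN·m.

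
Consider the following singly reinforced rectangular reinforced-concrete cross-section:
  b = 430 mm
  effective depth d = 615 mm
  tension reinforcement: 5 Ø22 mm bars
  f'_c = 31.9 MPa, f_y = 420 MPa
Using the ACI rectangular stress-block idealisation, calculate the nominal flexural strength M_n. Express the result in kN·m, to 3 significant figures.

A_s = 5 × 380 = 1900 mm².
T = A_s f_y = 1900 × 420 = 798000 N = 798 kN.
From C = T: a = T/(0.85 f'_c b) = 798000/(0.85 × 31.9 × 430) = 68.44 mm.
M_n = T(d − a/2) = 798 kN × (615 − 34.22) mm = 463.46 kN·m.

M_n ≈ 463 kN·m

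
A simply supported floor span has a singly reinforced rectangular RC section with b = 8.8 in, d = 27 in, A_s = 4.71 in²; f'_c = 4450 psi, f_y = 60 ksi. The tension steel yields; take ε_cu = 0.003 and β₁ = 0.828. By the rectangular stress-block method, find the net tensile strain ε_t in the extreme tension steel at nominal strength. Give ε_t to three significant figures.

ε_t ≈ 0.00490

a = A_s f_y/(0.85 f'_c b) = 8.490 in.
β₁ = 0.828, so c = a/β₁ = 8.490/0.828 = 10.254 in.
From the linear strain diagram with ε_cu = 0.003: ε_t = 0.003 (d − c)/c = 0.003 × (27 − 10.254)/10.254 = 0.00490.
ε_t is between 0.004 and 0.005 — transition zone.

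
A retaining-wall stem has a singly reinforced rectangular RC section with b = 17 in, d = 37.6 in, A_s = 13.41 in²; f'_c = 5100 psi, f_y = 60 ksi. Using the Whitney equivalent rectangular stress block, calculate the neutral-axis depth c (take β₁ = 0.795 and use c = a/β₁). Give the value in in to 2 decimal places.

T = A_s f_y = 13.41 × 60 = 804.6 kips.
a = T/(0.85 f'_c b) = 804.6/(0.85 × 5.1 × 17) = 10.9180 in.
With β₁ = 0.795, c = a/β₁ = 10.9180/0.795 = 13.73 in.

c ≈ 13.73 in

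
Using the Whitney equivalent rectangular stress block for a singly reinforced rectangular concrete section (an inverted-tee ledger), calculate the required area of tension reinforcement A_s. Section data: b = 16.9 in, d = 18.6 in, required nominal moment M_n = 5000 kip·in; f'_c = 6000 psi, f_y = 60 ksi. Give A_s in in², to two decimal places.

A_s ≈ 4.94 in²

From M_n = 0.85 f'_c a b (d − a/2):
a = d − √(d² − 2M_n/(0.85 f'_c b)) = 18.6 − √(18.6² − 2 × 5000/(0.85 × 6 × 16.9)) = 3.436 in.
A_s = 0.85 f'_c a b / f_y = 0.85 × 6 × 3.436 × 16.9 / 60 = 4.936 in².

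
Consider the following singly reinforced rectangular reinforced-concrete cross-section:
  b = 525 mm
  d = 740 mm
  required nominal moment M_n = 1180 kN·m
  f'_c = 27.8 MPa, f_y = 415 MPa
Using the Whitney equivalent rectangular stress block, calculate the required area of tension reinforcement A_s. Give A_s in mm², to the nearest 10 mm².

A_s ≈ 4250 mm²

With M_n = 0.85 f'_c a b (d − a/2), solve the quadratic for a:
a = d − √(d² − 2M_n/(0.85 f'_c b)) = 740 − √(740² − 2 × 1180×10⁶/(0.85 × 27.8 × 525)) = 142.20 mm.
A_s = 0.85 f'_c a b / f_y = 0.85 × 27.8 × 142.20 × 525 / 415 = 4250.8 mm².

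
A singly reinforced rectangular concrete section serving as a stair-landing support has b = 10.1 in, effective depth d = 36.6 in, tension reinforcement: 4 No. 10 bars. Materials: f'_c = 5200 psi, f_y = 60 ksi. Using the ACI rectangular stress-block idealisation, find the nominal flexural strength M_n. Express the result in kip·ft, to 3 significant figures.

A_s = 4 × 1.27 = 5.08 in².
T = A_s f_y = 5.08 × 60 = 304.8 kips.
a = T/(0.85 f'_c b) = 304.8/(0.85 × 5.2 × 10.1) = 6.828 in.
M_n = T(d − a/2) = 304.8 × (36.6 − 3.414) = 10115.1 kip·in = 10115.1/12 = 842.93 kip·ft.

M_n ≈ 843 kip·ft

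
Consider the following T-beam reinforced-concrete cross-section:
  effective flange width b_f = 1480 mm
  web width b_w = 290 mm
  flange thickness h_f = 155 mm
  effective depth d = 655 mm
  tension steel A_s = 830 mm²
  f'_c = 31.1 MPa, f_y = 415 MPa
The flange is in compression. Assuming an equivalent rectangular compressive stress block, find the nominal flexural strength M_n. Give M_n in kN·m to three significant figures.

M_n ≈ 224 kN·m

Tension: T = A_s f_y = 830 × 415 = 344450 N.
Try a within the flange: a = T/(0.85 f'_c b_f) = 344450/(0.85 × 31.1 × 1480) = 8.80 mm.
Since a = 8.80 ≤ h_f = 155 mm, the stress block lies entirely in the flange; analyse as a rectangular beam of width b_f.
M_n = T(d − a/2) = 344450 × (655 − 4.4) = 224.10 × 10⁶ N·mm.
M_n = 224.10 kN·m.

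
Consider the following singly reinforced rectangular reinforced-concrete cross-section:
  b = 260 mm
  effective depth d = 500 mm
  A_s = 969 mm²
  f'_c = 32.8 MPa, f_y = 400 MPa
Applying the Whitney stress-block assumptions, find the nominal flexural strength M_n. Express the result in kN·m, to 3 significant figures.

T = A_s f_y = 969 × 400 = 387600 N = 387.6 kN.
From C = T: a = T/(0.85 f'_c b) = 387600/(0.85 × 32.8 × 260) = 53.47 mm.
M_n = T(d − a/2) = 387.6 kN × (500 − 26.735) mm = 183.44 kN·m.

M_n ≈ 183 kN·m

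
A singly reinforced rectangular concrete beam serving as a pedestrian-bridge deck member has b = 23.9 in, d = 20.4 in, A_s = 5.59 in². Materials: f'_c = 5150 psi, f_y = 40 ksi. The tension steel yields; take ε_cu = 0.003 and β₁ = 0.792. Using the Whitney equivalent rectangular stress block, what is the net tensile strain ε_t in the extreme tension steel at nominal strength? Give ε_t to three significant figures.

a = A_s f_y/(0.85 f'_c b) = 2.137 in.
β₁ = 0.792, so c = a/β₁ = 2.137/0.792 = 2.698 in.
From the linear strain diagram with ε_cu = 0.003: ε_t = 0.003 (d − c)/c = 0.003 × (20.4 − 2.698)/2.698 = 0.0197.
Since ε_t ≥ 0.005, the section is tension-controlled.

ε_t ≈ 0.0197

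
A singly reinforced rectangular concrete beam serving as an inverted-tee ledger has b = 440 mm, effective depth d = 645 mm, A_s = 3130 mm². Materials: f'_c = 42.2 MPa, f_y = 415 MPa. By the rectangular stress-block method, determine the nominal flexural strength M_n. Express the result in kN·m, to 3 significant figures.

T = A_s f_y = 3130 × 415 = 1298950 N = 1298.95 kN.
From C = T: a = T/(0.85 f'_c b) = 1298950/(0.85 × 42.2 × 440) = 82.30 mm.
M_n = T(d − a/2) = 1298.95 kN × (645 − 41.15) mm = 784.37 kN·m.

M_n ≈ 784 kN·m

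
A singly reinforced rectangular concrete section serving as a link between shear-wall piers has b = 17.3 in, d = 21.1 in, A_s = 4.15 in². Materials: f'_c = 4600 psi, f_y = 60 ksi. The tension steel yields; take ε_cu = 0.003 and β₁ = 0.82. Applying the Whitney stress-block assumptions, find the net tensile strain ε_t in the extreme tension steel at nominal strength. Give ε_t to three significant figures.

ε_t ≈ 0.0111

a = A_s f_y/(0.85 f'_c b) = 3.681 in.
β₁ = 0.82, so c = a/β₁ = 3.681/0.82 = 4.489 in.
From the linear strain diagram with ε_cu = 0.003: ε_t = 0.003 (d − c)/c = 0.003 × (21.1 − 4.489)/4.489 = 0.0111.
Since ε_t ≥ 0.005, the section is tension-controlled.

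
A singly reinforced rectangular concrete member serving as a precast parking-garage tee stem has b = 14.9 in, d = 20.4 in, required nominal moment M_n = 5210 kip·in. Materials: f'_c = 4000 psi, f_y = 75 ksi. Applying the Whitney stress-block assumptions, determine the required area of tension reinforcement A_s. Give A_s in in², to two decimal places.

A_s ≈ 3.98 in²

From M_n = 0.85 f'_c a b (d − a/2):
a = d − √(d² − 2M_n/(0.85 f'_c b)) = 20.4 − √(20.4² − 2 × 5210/(0.85 × 4 × 14.9)) = 5.892 in.
A_s = 0.85 f'_c a b / f_y = 0.85 × 4 × 5.892 × 14.9 / 75 = 3.980 in².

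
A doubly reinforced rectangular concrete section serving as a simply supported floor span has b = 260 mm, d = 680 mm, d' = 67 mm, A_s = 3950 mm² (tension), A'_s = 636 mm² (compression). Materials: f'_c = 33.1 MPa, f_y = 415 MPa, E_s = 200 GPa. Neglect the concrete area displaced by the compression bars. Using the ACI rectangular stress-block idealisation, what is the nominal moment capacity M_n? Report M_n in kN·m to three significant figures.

Assume both tension and compression steel yield.
Net tension couple steel: A_s − A'_s = 3314 mm².
a = (A_s − A'_s) f_y / (0.85 f'_c b) = 1375310/(0.85 × 33.1 × 260) = 188.01 mm.
c = a/β₁ = 188.01/0.814 = 230.97 mm; ε'_s = 0.003(c − d')/c = 0.0021 ≥ f_y/E_s = 0.0021, so compression steel does yield.
M_n = (A_s − A'_s) f_y (d − a/2) + A'_s f_y (d − d') = [1375310 × (680 − 94.005) + 263940 × (680 − 67)] × 10⁻⁶ = 805.92 + 161.80 = 967.72 kN·m.

M_n ≈ 968 kN·m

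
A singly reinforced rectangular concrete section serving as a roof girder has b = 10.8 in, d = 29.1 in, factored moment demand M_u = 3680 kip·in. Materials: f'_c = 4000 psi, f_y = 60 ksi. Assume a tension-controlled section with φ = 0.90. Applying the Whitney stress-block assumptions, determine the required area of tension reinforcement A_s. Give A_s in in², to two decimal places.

A_s ≈ 2.52 in²

M_n = M_u/φ = 3680/0.90 = 4088.89 kip·in.
From M_n = 0.85 f'_c a b (d − a/2):
a = d − √(d² − 2M_n/(0.85 f'_c b)) = 29.1 − √(29.1² − 2 × 4088.89/(0.85 × 4 × 10.8)) = 4.118 in.
A_s = 0.85 f'_c a b / f_y = 0.85 × 4 × 4.118 × 10.8 / 60 = 2.520 in².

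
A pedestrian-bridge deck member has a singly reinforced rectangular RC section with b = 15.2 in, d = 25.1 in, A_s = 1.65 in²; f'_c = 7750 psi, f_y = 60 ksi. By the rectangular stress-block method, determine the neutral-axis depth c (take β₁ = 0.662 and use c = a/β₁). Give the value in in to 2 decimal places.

T = A_s f_y = 1.65 × 60 = 99 kips.
a = T/(0.85 f'_c b) = 99/(0.85 × 7.75 × 15.2) = 0.9887 in.
With β₁ = 0.662, c = a/β₁ = 0.9887/0.662 = 1.49 in.

c ≈ 1.49 in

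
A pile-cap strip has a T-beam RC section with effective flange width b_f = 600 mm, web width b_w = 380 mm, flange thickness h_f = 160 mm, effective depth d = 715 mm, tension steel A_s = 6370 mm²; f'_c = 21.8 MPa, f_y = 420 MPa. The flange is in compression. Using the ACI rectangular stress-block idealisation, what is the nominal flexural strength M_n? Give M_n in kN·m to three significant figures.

M_n ≈ 1570 kN·m

Tension: T = A_s f_y = 6370 × 420 = 2675400 N.
Try a within the flange: a = T/(0.85 f'_c b_f) = 2675400/(0.85 × 21.8 × 600) = 240.64 mm.
a = 240.64 > h_f = 160 mm: the block extends into the web. Split into flange-overhang and web parts.
C_f = 0.85 f'_c (b_f − b_w) h_f = 0.85 × 21.8 × (600 − 380) × 160 = 652256 N.
Remaining web compression depth: a_w = (T − C_f)/(0.85 f'_c b_w) = (2675400 − 652256)/(0.85 × 21.8 × 380) = 287.32 mm.
M_n = C_f(d − h_f/2) + (T − C_f)(d − a_w/2) = 652256 × (715 − 80) + 2023144 × (715 − 143.66) = 414.18 + 1155.90 = 1570.08 × 10⁶ N·mm.
M_n = 1570.08 kN·m.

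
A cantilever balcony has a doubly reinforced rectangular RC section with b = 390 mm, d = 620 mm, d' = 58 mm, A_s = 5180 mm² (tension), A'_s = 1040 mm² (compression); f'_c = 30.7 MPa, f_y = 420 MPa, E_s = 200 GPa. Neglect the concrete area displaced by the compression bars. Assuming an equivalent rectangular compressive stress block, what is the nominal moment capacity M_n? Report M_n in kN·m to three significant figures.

M_n ≈ 1170 kN·m

Assume both tension and compression steel yield.
Net tension couple steel: A_s − A'_s = 4140 mm².
a = (A_s − A'_s) f_y / (0.85 f'_c b) = 1738800/(0.85 × 30.7 × 390) = 170.86 mm.
c = a/β₁ = 170.86/0.831 = 205.61 mm; ε'_s = 0.003(c − d')/c = 0.0022 ≥ f_y/E_s = 0.0021, so compression steel does yield.
M_n = (A_s − A'_s) f_y (d − a/2) + A'_s f_y (d − d') = [1738800 × (620 − 85.43) + 436800 × (620 − 58)] × 10⁻⁶ = 929.51 + 245.48 = 1174.99 kN·m.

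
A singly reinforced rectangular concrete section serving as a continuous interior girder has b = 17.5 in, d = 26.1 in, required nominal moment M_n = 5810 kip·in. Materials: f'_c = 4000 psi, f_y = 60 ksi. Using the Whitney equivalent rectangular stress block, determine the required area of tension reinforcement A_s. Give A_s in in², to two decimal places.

From M_n = 0.85 f'_c a b (d − a/2):
a = d − √(d² − 2M_n/(0.85 f'_c b)) = 26.1 − √(26.1² − 2 × 5810/(0.85 × 4 × 17.5)) = 4.057 in.
A_s = 0.85 f'_c a b / f_y = 0.85 × 4 × 4.057 × 17.5 / 60 = 4.023 in².

A_s ≈ 4.02 in²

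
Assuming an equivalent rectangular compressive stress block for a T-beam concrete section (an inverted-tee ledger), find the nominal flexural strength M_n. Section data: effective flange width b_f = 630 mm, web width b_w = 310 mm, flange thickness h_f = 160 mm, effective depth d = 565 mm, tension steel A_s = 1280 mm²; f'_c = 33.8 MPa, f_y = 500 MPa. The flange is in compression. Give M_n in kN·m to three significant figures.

Tension: T = A_s f_y = 1280 × 500 = 640000 N.
Try a within the flange: a = T/(0.85 f'_c b_f) = 640000/(0.85 × 33.8 × 630) = 35.36 mm.
Since a = 35.36 ≤ h_f = 160 mm, the stress block lies entirely in the flange; analyse as a rectangular beam of width b_f.
M_n = T(d − a/2) = 640000 × (565 − 17.68) = 350.28 × 10⁶ N·mm.
M_n = 350.28 kN·m.

M_n ≈ 350 kN·m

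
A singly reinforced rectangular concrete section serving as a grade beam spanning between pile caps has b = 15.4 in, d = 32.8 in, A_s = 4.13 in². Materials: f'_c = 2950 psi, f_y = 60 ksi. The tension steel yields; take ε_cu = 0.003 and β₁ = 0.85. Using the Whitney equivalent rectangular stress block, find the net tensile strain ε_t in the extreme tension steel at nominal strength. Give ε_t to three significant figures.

ε_t ≈ 0.0100

a = A_s f_y/(0.85 f'_c b) = 6.417 in.
β₁ = 0.85, so c = a/β₁ = 6.417/0.85 = 7.549 in.
From the linear strain diagram with ε_cu = 0.003: ε_t = 0.003 (d − c)/c = 0.003 × (32.8 − 7.549)/7.549 = 0.0100.
Since ε_t ≥ 0.005, the section is tension-controlled.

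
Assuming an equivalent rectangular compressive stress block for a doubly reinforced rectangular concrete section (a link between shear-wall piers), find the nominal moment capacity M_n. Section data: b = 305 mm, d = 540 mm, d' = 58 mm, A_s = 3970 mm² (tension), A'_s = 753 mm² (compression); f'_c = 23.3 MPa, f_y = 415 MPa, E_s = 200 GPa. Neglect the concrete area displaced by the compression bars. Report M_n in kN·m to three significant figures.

M_n ≈ 724 kN·m

Assume both tension and compression steel yield.
Net tension couple steel: A_s − A'_s = 3217 mm².
a = (A_s − A'_s) f_y / (0.85 f'_c b) = 1335055/(0.85 × 23.3 × 305) = 221.02 mm.
c = a/β₁ = 221.02/0.85 = 260.02 mm; ε'_s = 0.003(c − d')/c = 0.0023 ≥ f_y/E_s = 0.0021, so compression steel does yield.
M_n = (A_s − A'_s) f_y (d − a/2) + A'_s f_y (d − d') = [1335055 × (540 − 110.51) + 312495 × (540 − 58)] × 10⁻⁶ = 573.39 + 150.62 = 724.01 kN·m.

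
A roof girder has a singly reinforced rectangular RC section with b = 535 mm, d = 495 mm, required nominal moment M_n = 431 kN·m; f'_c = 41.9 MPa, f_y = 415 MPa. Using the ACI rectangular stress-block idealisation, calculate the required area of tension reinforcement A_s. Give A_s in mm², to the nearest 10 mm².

With M_n = 0.85 f'_c a b (d − a/2), solve the quadratic for a:
a = d − √(d² − 2M_n/(0.85 f'_c b)) = 495 − √(495² − 2 × 431×10⁶/(0.85 × 41.9 × 535)) = 48.03 mm.
A_s = 0.85 f'_c a b / f_y = 0.85 × 41.9 × 48.03 × 535 / 415 = 2205.2 mm².

A_s ≈ 2210 mm²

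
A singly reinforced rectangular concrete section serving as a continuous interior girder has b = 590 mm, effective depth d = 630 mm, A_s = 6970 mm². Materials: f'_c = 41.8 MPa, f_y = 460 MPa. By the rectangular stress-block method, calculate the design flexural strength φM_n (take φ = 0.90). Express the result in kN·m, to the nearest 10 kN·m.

T = A_s f_y = 6970 × 460 = 3206200 N = 3206.2 kN.
From C = T: a = T/(0.85 f'_c b) = 3206200/(0.85 × 41.8 × 590) = 152.95 mm.
M_n = T(d − a/2) = 3206.2 kN × (630 − 76.475) mm = 1774.71 kN·m.
φM_n = 0.90 × 1774.71 = 1597.24 kN·m.

φM_n ≈ 1600 kN·m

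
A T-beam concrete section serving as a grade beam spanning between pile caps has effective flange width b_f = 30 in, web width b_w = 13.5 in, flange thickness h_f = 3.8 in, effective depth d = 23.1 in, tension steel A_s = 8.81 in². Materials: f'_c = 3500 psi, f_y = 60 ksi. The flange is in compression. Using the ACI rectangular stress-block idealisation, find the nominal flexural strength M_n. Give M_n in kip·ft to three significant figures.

M_n ≈ 867 kip·ft

Tension: T = A_s f_y = 8.81 × 60 = 528.6 kips.
Try a within the flange: a = T/(0.85 f'_c b_f) = 528.6/(0.85 × 3.5 × 30) = 5.923 in.
a = 5.923 > h_f = 3.8 in: the block extends into the web. Split into flange-overhang and web parts.
C_f = 0.85 f'_c (b_f − b_w) h_f = 0.85 × 3.5 × (30 − 13.5) × 3.8 = 186.5 kips.
Remaining web compression depth: a_w = (T − C_f)/(0.85 f'_c b_w) = (528.6 − 186.5)/(0.85 × 3.5 × 13.5) = 8.518 in.
M_n = C_f(d − h_f/2) + (T − C_f)(d − a_w/2) = 186.5 × (23.1 − 1.9) + 342.1 × (23.1 − 4.259) = 3953.8 + 6445.5 = 10399.3 kip·in.
M_n = 10399.3/12 = 866.61 kip·ft.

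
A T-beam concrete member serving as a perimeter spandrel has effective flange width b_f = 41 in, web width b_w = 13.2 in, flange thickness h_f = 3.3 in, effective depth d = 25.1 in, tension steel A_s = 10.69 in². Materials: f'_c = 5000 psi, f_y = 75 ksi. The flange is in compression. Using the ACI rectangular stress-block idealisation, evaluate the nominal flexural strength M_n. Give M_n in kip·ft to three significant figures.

M_n ≈ 1500 kip·ft

Tension: T = A_s f_y = 10.69 × 75 = 801.75 kips.
Try a within the flange: a = T/(0.85 f'_c b_f) = 801.75/(0.85 × 5 × 41) = 4.601 in.
a = 4.601 > h_f = 3.3 in: the block extends into the web. Split into flange-overhang and web parts.
C_f = 0.85 f'_c (b_f − b_w) h_f = 0.85 × 5 × (41 − 13.2) × 3.3 = 389.9 kips.
Remaining web compression depth: a_w = (T − C_f)/(0.85 f'_c b_w) = (801.75 − 389.9)/(0.85 × 5 × 13.2) = 7.341 in.
M_n = C_f(d − h_f/2) + (T − C_f)(d − a_w/2) = 389.9 × (25.1 − 1.65) + 411.85 × (25.1 − 3.6705) = 9143.2 + 8825.7 = 17968.9 kip·in.
M_n = 17968.9/12 = 1497.41 kip·ft.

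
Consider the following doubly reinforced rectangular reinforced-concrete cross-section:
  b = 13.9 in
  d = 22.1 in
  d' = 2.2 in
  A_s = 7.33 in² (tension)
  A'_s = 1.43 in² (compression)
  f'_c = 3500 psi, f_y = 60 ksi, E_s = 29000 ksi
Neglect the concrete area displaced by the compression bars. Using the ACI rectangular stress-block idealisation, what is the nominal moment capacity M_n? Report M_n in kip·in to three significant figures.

M_n ≈ 8020 kip·in

Assume both steels yield.
a = (A_s − A'_s) f_y/(0.85 f'_c b) = (7.33 − 1.43) × 60/(0.85 × 3.5 × 13.9) = 8.561 in.
c = a/β₁ = 8.561/0.85 = 10.072 in; ε'_s = 0.003(c − d')/c = 0.0023 ≥ ε_y = 0.0021, so the compression steel yields.
M_n = (A_s − A'_s) f_y (d − a/2) + A'_s f_y (d − d') = 354 × (22.1 − 4.2805) + 85.8 × (22.1 − 2.2) = 6308.1 + 1707.4 = 8015.5 kip·in.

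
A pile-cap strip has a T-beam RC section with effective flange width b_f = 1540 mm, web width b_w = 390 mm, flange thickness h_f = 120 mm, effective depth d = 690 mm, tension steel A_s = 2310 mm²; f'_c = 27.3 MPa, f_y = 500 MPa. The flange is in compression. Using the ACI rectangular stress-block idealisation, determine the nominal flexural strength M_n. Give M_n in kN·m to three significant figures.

M_n ≈ 778 kN·m

Tension: T = A_s f_y = 2310 × 500 = 1155000 N.
Try a within the flange: a = T/(0.85 f'_c b_f) = 1155000/(0.85 × 27.3 × 1540) = 32.32 mm.
Since a = 32.32 ≤ h_f = 120 mm, the stress block lies entirely in the flange; analyse as a rectangular beam of width b_f.
M_n = T(d − a/2) = 1155000 × (690 − 16.16) = 778.29 × 10⁶ N·mm.
M_n = 778.29 kN·m.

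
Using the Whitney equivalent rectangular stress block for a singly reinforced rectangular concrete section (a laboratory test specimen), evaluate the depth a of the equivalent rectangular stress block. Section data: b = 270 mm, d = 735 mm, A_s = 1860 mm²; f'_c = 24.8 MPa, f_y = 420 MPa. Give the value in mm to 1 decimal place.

a ≈ 137.3 mm

T = A_s f_y = 1860 × 420 = 781200 N = 781.2 kN.
Setting C = 0.85 f'_c a b equal to T: a = 781200/(0.85 × 24.8 × 270) = 137.3 mm.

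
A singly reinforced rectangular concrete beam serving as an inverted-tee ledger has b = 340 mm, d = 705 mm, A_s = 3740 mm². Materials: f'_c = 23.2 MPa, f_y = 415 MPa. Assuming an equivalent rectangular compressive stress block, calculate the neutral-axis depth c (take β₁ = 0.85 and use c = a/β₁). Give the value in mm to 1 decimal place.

c ≈ 272.3 mm

T = A_s f_y = 3740 × 415 = 1552100 N = 1552.1 kN.
Setting C = 0.85 f'_c a b equal to T: a = 1552100/(0.85 × 23.2 × 340) = 231.491 mm.
With β₁ = 0.85, c = a/β₁ = 231.491/0.85 = 272.3 mm.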